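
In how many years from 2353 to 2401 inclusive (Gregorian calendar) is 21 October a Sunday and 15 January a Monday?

Check each year's weekday for 21 October and 15 January:
  2353: Wed/Thu  2354: Thu/Fri  2355: Fri/Sat  2356: Sun/Sun  2357: Mon/Tue  2358: Tue/Wed  2359: Wed/Thu  2360: Fri/Fri  2361: Sat/Sun  2362: Sun/Mon ✓  2363: Mon/Tue  2364: Wed/Wed  2365: Thu/Fri  2366: Fri/Sat  …(21 more)…  2388: Fri/Fri  2389: Sat/Sun  2390: Sun/Mon ✓  2391: Mon/Tue  2392: Wed/Wed  2393: Thu/Fri  2394: Fri/Sat  2395: Sat/Sun  2396: Mon/Mon  2397: Tue/Wed  2398: Wed/Thu  2399: Thu/Fri  2400: Sat/Sat  2401: Sun/Mon ✓
Both conditions hold in: 2362, 2373, 2379, 2390, 2401 — 5.

5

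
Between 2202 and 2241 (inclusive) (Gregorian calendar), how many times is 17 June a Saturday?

5

Track 17 June's weekday year by year (advancing +1, or +2 across a Feb 29):
  2202: Thu  2203: Fri (+1)  2204: Sun (+2)  2205: Mon (+1)  2206: Tue (+1)
  2207: Wed (+1)  2208: Fri (+2)  2209: Sat (+1) ✓  2210: Sun (+1)  2211: Mon (+1)
  2212: Wed (+2)  2213: Thu (+1)  2214: Fri (+1)  2215: Sat (+1) ✓  … (12 more years) …
  2228: Tue (+2)  2229: Wed (+1)  2230: Thu (+1)  2231: Fri (+1)  2232: Sun (+2)
  2233: Mon (+1)  2234: Tue (+1)  2235: Wed (+1)  2236: Fri (+2)  2237: Sat (+1) ✓
  2238: Sun (+1)  2239: Mon (+1)  2240: Wed (+2)  2241: Thu (+1)
Saturday years: 2209, 2215, 2220, 2226, 2237 — 5 in total.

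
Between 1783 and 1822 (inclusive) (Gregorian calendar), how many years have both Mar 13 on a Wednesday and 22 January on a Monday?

Check each year's weekday for Mar 13 and 22 January:
  1783: Thu/Wed  1784: Sat/Thu  1785: Sun/Sat  1786: Mon/Sun  1787: Tue/Mon  1788: Thu/Tue  1789: Fri/Thu  1790: Sat/Fri  1791: Sun/Sat  1792: Tue/Sun  1793: Wed/Tue  1794: Thu/Wed  1795: Fri/Thu  1796: Sun/Fri  …(12 more)…  1809: Mon/Sun  1810: Tue/Mon  1811: Wed/Tue  1812: Fri/Wed  1813: Sat/Fri  1814: Sun/Sat  1815: Mon/Sun  1816: Wed/Mon ✓  1817: Thu/Wed  1818: Fri/Thu  1819: Sat/Fri  1820: Mon/Sat  1821: Tue/Mon  1822: Wed/Tue
Both conditions hold in: 1816 — 1.

1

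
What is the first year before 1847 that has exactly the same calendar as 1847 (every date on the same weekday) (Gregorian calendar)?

1841

Two years share a calendar iff Jan 1 falls on the same weekday and both are leap or both are common. 1847: Jan 1 is Friday, common year.
1846: Jan 1 Thursday, common
1845: Jan 1 Wednesday, common
1844: Jan 1 Monday, leap
1843: Jan 1 Sunday, common
1842: Jan 1 Saturday, common
1841: Jan 1 Friday, common
1841 matches on both conditions.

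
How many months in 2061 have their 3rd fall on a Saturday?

2

Check the 3rd of each month of 2061: Jan 3: Mon, Feb 3: Thu, Mar 3: Thu, Apr 3: Sun, May 3: Tue, Jun 3: Fri, Jul 3: Sun, Aug 3: Wed, Sep 3: Sat, Oct 3: Mon, Nov 3: Thu, Dec 3: Sat.
Saturday occurs in September, December — 2 months.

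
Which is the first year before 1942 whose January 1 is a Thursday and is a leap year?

Jan 1 advances by 2 weekdays after a leap year and by 1 after a common year.
1942: Jan 1 is Thursday.
1941: Wednesday
1940: Monday (leap)
1939: Sunday
1938: Saturday
1937: Friday
1936: Wednesday (leap)
1935: Tuesday
1934: Monday
1933: Sunday
1932: Friday (leap)
1931: Thursday
1930: Wednesday
1929: Tuesday
1928: Sunday (leap)
1927: Saturday
1926: Friday
1925: Thursday
1924: Tuesday (leap)
1923: Monday
1922: Sunday
1921: Saturday
1920: Thursday (leap)
1920 begins on a Thursday and is a leap year.

1920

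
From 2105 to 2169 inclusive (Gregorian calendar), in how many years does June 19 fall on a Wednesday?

9

Track June 19's weekday year by year (advancing +1, or +2 across a Feb 29):
  2105: Fri  2106: Sat (+1)  2107: Sun (+1)  2108: Tue (+2)  2109: Wed (+1) ✓
  2110: Thu (+1)  2111: Fri (+1)  2112: Sun (+2)  2113: Mon (+1)  2114: Tue (+1)
  2115: Wed (+1) ✓  2116: Fri (+2)  2117: Sat (+1)  2118: Sun (+1)  … (37 more years) …
  2156: Sat (+2)  2157: Sun (+1)  2158: Mon (+1)  2159: Tue (+1)  2160: Thu (+2)
  2161: Fri (+1)  2162: Sat (+1)  2163: Sun (+1)  2164: Tue (+2)  2165: Wed (+1) ✓
  2166: Thu (+1)  2167: Fri (+1)  2168: Sun (+2)  2169: Mon (+1)
Wednesday years: 2109, 2115, 2120, 2126, 2137, 2143, 2148, 2154, 2165 — 9 in total.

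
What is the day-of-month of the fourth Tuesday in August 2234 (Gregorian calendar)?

August 1, 2234 is a Friday, so the first Tuesday is the 5th.
The fourth Tuesday is 5 + 21 = 26.

26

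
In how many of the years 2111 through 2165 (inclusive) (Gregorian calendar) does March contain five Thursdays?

24

March has 31 days; it has five Thursdays when Thursday falls among the first (month-length − 28) days — i.e. when March 1 is one of Thursday/Wednesday/Tuesday.
March 1 by year: 2111:Sun 2112:Tue✓ 2113:Wed✓ 2114:Thu✓ 2115:Fri 2116:Sun 2117:Mon 2118:Tue✓ 2119:Wed✓ 2120:Fri 2121:Sat 2122:Sun 2123:Mon 2124:Wed✓ 2125:Thu✓ …(25 more)… 2151:Mon 2152:Wed✓ 2153:Thu✓ 2154:Fri 2155:Sat 2156:Mon 2157:Tue✓ 2158:Wed✓ 2159:Thu✓ 2160:Sat 2161:Sun 2162:Mon 2163:Tue✓ 2164:Thu✓ 2165:Fri
Years with five Thursdays: 2112, 2113, 2114, 2118, 2119, 2124, 2125, 2129, 2130, 2131, 2135, 2136, 2140, 2141, 2142, 2146, 2147, 2152, 2153, 2157, 2158, 2159, 2163, 2164 → 24.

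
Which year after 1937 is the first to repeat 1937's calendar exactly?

Two years share a calendar iff Jan 1 falls on the same weekday and both are leap or both are common. 1937: Jan 1 is Friday, common year.
1938: Jan 1 Saturday, common
1939: Jan 1 Sunday, common
1940: Jan 1 Monday, leap
1941: Jan 1 Wednesday, common
1942: Jan 1 Thursday, common
1943: Jan 1 Friday, common
1943 matches on both conditions.

1943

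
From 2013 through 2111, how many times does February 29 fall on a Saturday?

3

Leap years in 2013–2111: 23 of them.
Feb 29 weekday advances by 5 (mod 7) from one leap year to the next four years later (or differs when a century non-leap intervenes).
Leap-day weekdays: 2016:Mon 2020:Sat✓ 2024:Thu 2028:Tue 2032:Sun 2036:Fri 2040:Wed 2044:Mon 2048:Sat✓ 2052:Thu 2056:Tue 2060:Sun 2064:Fri 2068:Wed 2072:Mon 2076:Sat✓ 2080:Thu 2084:Tue 2088:Sun 2092:Fri 2096:Wed 2104:Fri 2108:Wed
Saturday: 2020, 2048, 2076 → 3.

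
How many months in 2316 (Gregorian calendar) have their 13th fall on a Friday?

1

Check the 13th of each month of 2316: Jan 13: Thu, Feb 13: Sun, Mar 13: Mon, Apr 13: Thu, May 13: Sat, Jun 13: Tue, Jul 13: Thu, Aug 13: Sun, Sep 13: Wed, Oct 13: Fri, Nov 13: Mon, Dec 13: Wed.
Friday occurs in October — 1 month.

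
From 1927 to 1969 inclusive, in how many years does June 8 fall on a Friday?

6

Track June 8's weekday year by year (advancing +1, or +2 across a Feb 29):
  1927: Wed  1928: Fri (+2) ✓  1929: Sat (+1)  1930: Sun (+1)  1931: Mon (+1)
  1932: Wed (+2)  1933: Thu (+1)  1934: Fri (+1) ✓  1935: Sat (+1)  1936: Mon (+2)
  1937: Tue (+1)  1938: Wed (+1)  1939: Thu (+1)  1940: Sat (+2)  … (15 more years) …
  1956: Fri (+2) ✓  1957: Sat (+1)  1958: Sun (+1)  1959: Mon (+1)  1960: Wed (+2)
  1961: Thu (+1)  1962: Fri (+1) ✓  1963: Sat (+1)  1964: Mon (+2)  1965: Tue (+1)
  1966: Wed (+1)  1967: Thu (+1)  1968: Sat (+2)  1969: Sun (+1)
Friday years: 1928, 1934, 1945, 1951, 1956, 1962 — 6 in total.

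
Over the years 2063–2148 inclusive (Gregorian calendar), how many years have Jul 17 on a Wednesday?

Track Jul 17's weekday year by year (advancing +1, or +2 across a Feb 29):
  2063: Tue  2064: Thu (+2)  2065: Fri (+1)  2066: Sat (+1)  2067: Sun (+1)
  2068: Tue (+2)  2069: Wed (+1) ✓  2070: Thu (+1)  2071: Fri (+1)  2072: Sun (+2)
  2073: Mon (+1)  2074: Tue (+1)  2075: Wed (+1) ✓  2076: Fri (+2)  … (58 more years) …
  2135: Sun (+1)  2136: Tue (+2)  2137: Wed (+1) ✓  2138: Thu (+1)  2139: Fri (+1)
  2140: Sun (+2)  2141: Mon (+1)  2142: Tue (+1)  2143: Wed (+1) ✓  2144: Fri (+2)
  2145: Sat (+1)  2146: Sun (+1)  2147: Mon (+1)  2148: Wed (+2) ✓
Wednesday years: 2069, 2075, 2080, 2086, 2097, 2109, 2115, 2120, 2126, 2137, 2143, 2148 — 12 in total.

12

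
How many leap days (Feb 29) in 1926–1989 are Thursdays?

Leap years in 1926–1989: 16 of them.
Feb 29 weekday advances by 5 (mod 7) from one leap year to the next four years later (or differs when a century non-leap intervenes).
Leap-day weekdays: 1928:Wed 1932:Mon 1936:Sat 1940:Thu✓ 1944:Tue 1948:Sun 1952:Fri 1956:Wed 1960:Mon 1964:Sat 1968:Thu✓ 1972:Tue 1976:Sun 1980:Fri 1984:Wed 1988:Mon
Thursday: 1940, 1968 → 2.

2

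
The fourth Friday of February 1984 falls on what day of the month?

February 1, 1984 is a Wednesday, so the first Friday is the 3rd.
The fourth Friday is 3 + 21 = 24.

24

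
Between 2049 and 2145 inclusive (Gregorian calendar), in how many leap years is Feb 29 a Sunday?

Leap years in 2049–2145: 23 of them.
Feb 29 weekday advances by 5 (mod 7) from one leap year to the next four years later (or differs when a century non-leap intervenes).
Leap-day weekdays: 2052:Thu 2056:Tue 2060:Sun✓ 2064:Fri 2068:Wed 2072:Mon 2076:Sat 2080:Thu 2084:Tue 2088:Sun✓ 2092:Fri 2096:Wed 2104:Fri 2108:Wed 2112:Mon 2116:Sat 2120:Thu 2124:Tue 2128:Sun✓ 2132:Fri 2136:Wed 2140:Mon 2144:Sat
Sunday: 2060, 2088, 2128 → 3.

3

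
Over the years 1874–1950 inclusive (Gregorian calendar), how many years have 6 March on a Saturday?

11

Track 6 March's weekday year by year (advancing +1, or +2 across a Feb 29):
  1874: Fri  1875: Sat (+1) ✓  1876: Mon (+2)  1877: Tue (+1)  1878: Wed (+1)
  1879: Thu (+1)  1880: Sat (+2) ✓  1881: Sun (+1)  1882: Mon (+1)  1883: Tue (+1)
  1884: Thu (+2)  1885: Fri (+1)  1886: Sat (+1) ✓  1887: Sun (+1)  … (49 more years) …
  1937: Sat (+1) ✓  1938: Sun (+1)  1939: Mon (+1)  1940: Wed (+2)  1941: Thu (+1)
  1942: Fri (+1)  1943: Sat (+1) ✓  1944: Mon (+2)  1945: Tue (+1)  1946: Wed (+1)
  1947: Thu (+1)  1948: Sat (+2) ✓  1949: Sun (+1)  1950: Mon (+1)
Saturday years: 1875, 1880, 1886, 1897, 1909, 1915, 1920, 1926, 1937, 1943, 1948 — 11 in total.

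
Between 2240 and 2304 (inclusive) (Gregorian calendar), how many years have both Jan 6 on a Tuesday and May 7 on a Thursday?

Check each year's weekday for Jan 6 and May 7:
  2240: Mon/Thu  2241: Wed/Fri  2242: Thu/Sat  2243: Fri/Sun  2244: Sat/Tue  2245: Mon/Wed  2246: Tue/Thu ✓  2247: Wed/Fri  2248: Thu/Sun  2249: Sat/Mon  2250: Sun/Tue  2251: Mon/Wed  2252: Tue/Fri  2253: Thu/Sat  …(37 more)…  2291: Tue/Thu ✓  2292: Wed/Sat  2293: Fri/Sun  2294: Sat/Mon  2295: Sun/Tue  2296: Mon/Thu  2297: Wed/Fri  2298: Thu/Sat  2299: Fri/Sun  2300: Sat/Mon  2301: Sun/Tue  2302: Mon/Wed  2303: Tue/Thu ✓  2304: Wed/Sat
Both conditions hold in: 2246, 2257, 2263, 2274, 2285, 2291, 2303 — 7.

7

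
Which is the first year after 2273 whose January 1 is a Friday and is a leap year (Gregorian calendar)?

2292

Jan 1 advances by 2 weekdays after a leap year and by 1 after a common year.
2273: Jan 1 is Wednesday.
2274: Thursday
2275: Friday
2276: Saturday (leap)
2277: Monday
2278: Tuesday
2279: Wednesday
2280: Thursday (leap)
2281: Saturday
2282: Sunday
2283: Monday
2284: Tuesday (leap)
2285: Thursday
2286: Friday
2287: Saturday
2288: Sunday (leap)
2289: Tuesday
2290: Wednesday
2291: Thursday
2292: Friday (leap)
2292 begins on a Friday and is a leap year.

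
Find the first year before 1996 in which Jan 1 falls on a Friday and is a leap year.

1988

Jan 1 advances by 2 weekdays after a leap year and by 1 after a common year.
1996: Jan 1 is Monday (leap).
1995: Sunday
1994: Saturday
1993: Friday
1992: Wednesday (leap)
1991: Tuesday
1990: Monday
1989: Sunday
1988: Friday (leap)
1988 begins on a Friday and is a leap year.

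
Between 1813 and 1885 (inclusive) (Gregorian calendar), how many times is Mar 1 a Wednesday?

Track Mar 1's weekday year by year (advancing +1, or +2 across a Feb 29):
  1813: Mon  1814: Tue (+1)  1815: Wed (+1) ✓  1816: Fri (+2)  1817: Sat (+1)
  1818: Sun (+1)  1819: Mon (+1)  1820: Wed (+2) ✓  1821: Thu (+1)  1822: Fri (+1)
  1823: Sat (+1)  1824: Mon (+2)  1825: Tue (+1)  1826: Wed (+1) ✓  … (45 more years) …
  1872: Fri (+2)  1873: Sat (+1)  1874: Sun (+1)  1875: Mon (+1)  1876: Wed (+2) ✓
  1877: Thu (+1)  1878: Fri (+1)  1879: Sat (+1)  1880: Mon (+2)  1881: Tue (+1)
  1882: Wed (+1) ✓  1883: Thu (+1)  1884: Sat (+2)  1885: Sun (+1)
Wednesday years: 1815, 1820, 1826, 1837, 1843, 1848, 1854, 1865, 1871, 1876, 1882 — 11 in total.

11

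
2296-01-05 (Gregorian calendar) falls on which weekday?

January 1, 2296 is a Wednesday.
January 5 is day 5 of the year, i.e. 4 days after Jan 1.
4 mod 7 = 4, so advance 4 weekdays from Wednesday: Sunday.

Sunday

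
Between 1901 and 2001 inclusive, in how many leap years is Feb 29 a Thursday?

4

Leap years in 1901–2001: 25 of them.
Feb 29 weekday advances by 5 (mod 7) from one leap year to the next four years later (or differs when a century non-leap intervenes).
Leap-day weekdays: 1904:Mon 1908:Sat 1912:Thu✓ 1916:Tue 1920:Sun 1924:Fri 1928:Wed 1932:Mon 1936:Sat 1940:Thu✓ 1944:Tue 1948:Sun 1952:Fri 1956:Wed 1960:Mon 1964:Sat 1968:Thu✓ 1972:Tue 1976:Sun 1980:Fri 1984:Wed 1988:Mon 1992:Sat 1996:Thu✓ 2000:Tue
Thursday: 1912, 1940, 1968, 1996 → 4.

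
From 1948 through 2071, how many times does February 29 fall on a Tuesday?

Leap years in 1948–2071: 31 of them.
Feb 29 weekday advances by 5 (mod 7) from one leap year to the next four years later (or differs when a century non-leap intervenes).
Leap-day weekdays: 1948:Sun 1952:Fri 1956:Wed 1960:Mon 1964:Sat 1968:Thu 1972:Tue✓ 1976:Sun 1980:Fri 1984:Wed 1988:Mon 1992:Sat 1996:Thu …(5 more)… 2020:Sat 2024:Thu 2028:Tue✓ 2032:Sun 2036:Fri 2040:Wed 2044:Mon 2048:Sat 2052:Thu 2056:Tue✓ 2060:Sun 2064:Fri 2068:Wed
Tuesday: 1972, 2000, 2028, 2056 → 4.

4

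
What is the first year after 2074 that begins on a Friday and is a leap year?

2112

Jan 1 advances by 2 weekdays after a leap year and by 1 after a common year.
2074: Jan 1 is Monday.
2075: Tuesday
2076: Wednesday (leap)
2077: Friday
2078: Saturday
2079: Sunday
2080: Monday (leap)
2081: Wednesday
2082: Thursday
2083: Friday
2084: Saturday (leap)
2085: Monday
2086: Tuesday
2087: Wednesday
2088: Thursday (leap)
2089: Saturday
2090: Sunday
2091: Monday
2092: Tuesday (leap)
2093: Thursday
2094: Friday
2095: Saturday
2096: Sunday (leap)
2097: Tuesday
2098: Wednesday
2099: Thursday
2100: Friday
2101: Saturday
2102: Sunday
2103: Monday
2104: Tuesday (leap)
2105: Thursday
2106: Friday
2107: Saturday
2108: Sunday (leap)
2109: Tuesday
2110: Wednesday
2111: Thursday
2112: Friday (leap)
2112 begins on a Friday and is a leap year.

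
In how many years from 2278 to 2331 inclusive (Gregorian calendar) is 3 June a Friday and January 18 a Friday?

0

Check each year's weekday for 3 June and January 18:
  2278: Mon/Fri  2279: Tue/Sat  2280: Thu/Sun  2281: Fri/Tue  2282: Sat/Wed  2283: Sun/Thu  2284: Tue/Fri  2285: Wed/Sun  2286: Thu/Mon  2287: Fri/Tue  2288: Sun/Wed  2289: Mon/Fri  2290: Tue/Sat  2291: Wed/Sun  …(26 more)…  2318: Mon/Fri  2319: Tue/Sat  2320: Thu/Sun  2321: Fri/Tue  2322: Sat/Wed  2323: Sun/Thu  2324: Tue/Fri  2325: Wed/Sun  2326: Thu/Mon  2327: Fri/Tue  2328: Sun/Wed  2329: Mon/Fri  2330: Tue/Sat  2331: Wed/Sun
Both conditions hold in: no year — 0.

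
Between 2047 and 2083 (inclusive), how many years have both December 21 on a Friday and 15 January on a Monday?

Check each year's weekday for December 21 and 15 January:
  2047: Sat/Tue  2048: Mon/Wed  2049: Tue/Fri  2050: Wed/Sat  2051: Thu/Sun  2052: Sat/Mon  2053: Sun/Wed  2054: Mon/Thu  2055: Tue/Fri  2056: Thu/Sat  2057: Fri/Mon ✓  2058: Sat/Tue  2059: Sun/Wed  2060: Tue/Thu  …(9 more)…  2070: Sun/Wed  2071: Mon/Thu  2072: Wed/Fri  2073: Thu/Sun  2074: Fri/Mon ✓  2075: Sat/Tue  2076: Mon/Wed  2077: Tue/Fri  2078: Wed/Sat  2079: Thu/Sun  2080: Sat/Mon  2081: Sun/Wed  2082: Mon/Thu  2083: Tue/Fri
Both conditions hold in: 2057, 2063, 2074 — 3.

3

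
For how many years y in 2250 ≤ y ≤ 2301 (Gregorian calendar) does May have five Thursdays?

23

May has 31 days; it has five Thursdays when Thursday falls among the first (month-length − 28) days — i.e. when May 1 is one of Thursday/Wednesday/Tuesday.
May 1 by year: 2250:Wed✓ 2251:Thu✓ 2252:Sat 2253:Sun 2254:Mon 2255:Tue✓ 2256:Thu✓ 2257:Fri 2258:Sat 2259:Sun 2260:Tue✓ 2261:Wed✓ 2262:Thu✓ 2263:Fri 2264:Sun …(22 more)… 2287:Sun 2288:Tue✓ 2289:Wed✓ 2290:Thu✓ 2291:Fri 2292:Sun 2293:Mon 2294:Tue✓ 2295:Wed✓ 2296:Fri 2297:Sat 2298:Sun 2299:Mon 2300:Tue✓ 2301:Wed✓
Years with five Thursdays: 2250, 2251, 2255, 2256, 2260, 2261, 2262, 2266, 2267, 2272, 2273, 2277, 2278, 2279, 2283, 2284, 2288, 2289, 2290, 2294, 2295, 2300, 2301 → 23.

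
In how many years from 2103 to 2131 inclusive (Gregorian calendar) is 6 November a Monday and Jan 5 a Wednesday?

1

Check each year's weekday for 6 November and Jan 5:
  2103: Tue/Fri  2104: Thu/Sat  2105: Fri/Mon  2106: Sat/Tue  2107: Sun/Wed  2108: Tue/Thu  2109: Wed/Sat  2110: Thu/Sun  2111: Fri/Mon  2112: Sun/Tue  2113: Mon/Thu  2114: Tue/Fri  2115: Wed/Sat  2116: Fri/Sun  2117: Sat/Tue  2118: Sun/Wed  2119: Mon/Thu  2120: Wed/Fri  2121: Thu/Sun  2122: Fri/Mon  2123: Sat/Tue  2124: Mon/Wed ✓  2125: Tue/Fri  2126: Wed/Sat  2127: Thu/Sun  2128: Sat/Mon  2129: Sun/Wed  2130: Mon/Thu  2131: Tue/Fri
Both conditions hold in: 2124 — 1.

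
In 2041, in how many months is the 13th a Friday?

Check the 13th of each month of 2041: Jan 13: Sun, Feb 13: Wed, Mar 13: Wed, Apr 13: Sat, May 13: Mon, Jun 13: Thu, Jul 13: Sat, Aug 13: Tue, Sep 13: Fri, Oct 13: Sun, Nov 13: Wed, Dec 13: Fri.
Friday occurs in September, December — 2 months.

2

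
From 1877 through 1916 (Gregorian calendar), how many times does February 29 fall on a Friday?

1

Leap years in 1877–1916: 9 of them.
Feb 29 weekday advances by 5 (mod 7) from one leap year to the next four years later (or differs when a century non-leap intervenes).
Leap-day weekdays: 1880:Sun 1884:Fri✓ 1888:Wed 1892:Mon 1896:Sat 1904:Mon 1908:Sat 1912:Thu 1916:Tue
Friday: 1884 → 1.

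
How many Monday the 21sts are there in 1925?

2

Check the 21st of each month of 1925: Jan 21: Wed, Feb 21: Sat, Mar 21: Sat, Apr 21: Tue, May 21: Thu, Jun 21: Sun, Jul 21: Tue, Aug 21: Fri, Sep 21: Mon, Oct 21: Wed, Nov 21: Sat, Dec 21: Mon.
Monday occurs in September, December — 2 months.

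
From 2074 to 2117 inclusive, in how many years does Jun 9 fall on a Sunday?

Track Jun 9's weekday year by year (advancing +1, or +2 across a Feb 29):
  2074: Sat  2075: Sun (+1) ✓  2076: Tue (+2)  2077: Wed (+1)  2078: Thu (+1)
  2079: Fri (+1)  2080: Sun (+2) ✓  2081: Mon (+1)  2082: Tue (+1)  2083: Wed (+1)
  2084: Fri (+2)  2085: Sat (+1)  2086: Sun (+1) ✓  2087: Mon (+1)  … (16 more years) …
  2104: Mon (+2)  2105: Tue (+1)  2106: Wed (+1)  2107: Thu (+1)  2108: Sat (+2)
  2109: Sun (+1) ✓  2110: Mon (+1)  2111: Tue (+1)  2112: Thu (+2)  2113: Fri (+1)
  2114: Sat (+1)  2115: Sun (+1) ✓  2116: Tue (+2)  2117: Wed (+1)
Sunday years: 2075, 2080, 2086, 2097, 2109, 2115 — 6 in total.

6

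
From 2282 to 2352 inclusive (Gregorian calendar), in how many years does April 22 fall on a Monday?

Track April 22's weekday year by year (advancing +1, or +2 across a Feb 29):
  2282: Sat  2283: Sun (+1)  2284: Tue (+2)  2285: Wed (+1)  2286: Thu (+1)
  2287: Fri (+1)  2288: Sun (+2)  2289: Mon (+1) ✓  2290: Tue (+1)  2291: Wed (+1)
  2292: Fri (+2)  2293: Sat (+1)  2294: Sun (+1)  2295: Mon (+1) ✓  … (43 more years) …
  2339: Sat (+1)  2340: Mon (+2) ✓  2341: Tue (+1)  2342: Wed (+1)  2343: Thu (+1)
  2344: Sat (+2)  2345: Sun (+1)  2346: Mon (+1) ✓  2347: Tue (+1)  2348: Thu (+2)
  2349: Fri (+1)  2350: Sat (+1)  2351: Sun (+1)  2352: Tue (+2)
Monday years: 2289, 2295, 2301, 2307, 2312, 2318, 2329, 2335, 2340, 2346 — 10 in total.

10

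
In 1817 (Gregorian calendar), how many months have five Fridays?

4

A month of length L has five Fridays iff its first Friday is on day ≤ L−28 (so day 1–3 in a 31-day month, 1–2 in a 30-day month, day 1 in a leap February).
Checking each month of 1817: Jan starts Wed (31d) ✓; Feb starts Sat (28d); Mar starts Sat (31d); Apr starts Tue (30d); May starts Thu (31d) ✓; Jun starts Sun (30d); Jul starts Tue (31d); Aug starts Fri (31d) ✓; Sep starts Mon (30d); Oct starts Wed (31d) ✓; Nov starts Sat (30d); Dec starts Mon (31d).
Five-Friday months: January, May, August, October → 4.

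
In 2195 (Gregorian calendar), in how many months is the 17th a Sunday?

1

Check the 17th of each month of 2195: Jan 17: Sat, Feb 17: Tue, Mar 17: Tue, Apr 17: Fri, May 17: Sun, Jun 17: Wed, Jul 17: Fri, Aug 17: Mon, Sep 17: Thu, Oct 17: Sat, Nov 17: Tue, Dec 17: Thu.
Sunday occurs in May — 1 month.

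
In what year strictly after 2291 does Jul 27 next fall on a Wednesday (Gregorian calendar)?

2292

From one year to the next, a fixed date's weekday advances by 1, or by 2 when a Feb 29 lies between the two dates.
2291: July 27 is Monday.
2292: Wednesday (+2)
Jul 27 falls on a Wednesday in 2292.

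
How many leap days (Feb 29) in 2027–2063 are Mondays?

Leap years in 2027–2063: 9 of them.
Feb 29 weekday advances by 5 (mod 7) from one leap year to the next four years later (or differs when a century non-leap intervenes).
Leap-day weekdays: 2028:Tue 2032:Sun 2036:Fri 2040:Wed 2044:Mon✓ 2048:Sat 2052:Thu 2056:Tue 2060:Sun
Monday: 2044 → 1.

1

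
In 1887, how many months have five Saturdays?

A month of length L has five Saturdays iff its first Saturday is on day ≤ L−28 (so day 1–3 in a 31-day month, 1–2 in a 30-day month, day 1 in a leap February).
Checking each month of 1887: Jan starts Sat (31d) ✓; Feb starts Tue (28d); Mar starts Tue (31d); Apr starts Fri (30d) ✓; May starts Sun (31d); Jun starts Wed (30d); Jul starts Fri (31d) ✓; Aug starts Mon (31d); Sep starts Thu (30d); Oct starts Sat (31d) ✓; Nov starts Tue (30d); Dec starts Thu (31d) ✓.
Five-Saturday months: January, April, July, October, December → 5.

5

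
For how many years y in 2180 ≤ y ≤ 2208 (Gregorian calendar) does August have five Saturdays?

August has 31 days; it has five Saturdays when Saturday falls among the first (month-length − 28) days — i.e. when August 1 is one of Saturday/Friday/Thursday.
August 1 by year: 2180:Tue 2181:Wed 2182:Thu✓ 2183:Fri✓ 2184:Sun 2185:Mon 2186:Tue 2187:Wed 2188:Fri✓ 2189:Sat✓ 2190:Sun 2191:Mon 2192:Wed 2193:Thu✓ 2194:Fri✓ 2195:Sat✓ 2196:Mon 2197:Tue 2198:Wed 2199:Thu✓ 2200:Fri✓ 2201:Sat✓ 2202:Sun 2203:Mon 2204:Wed 2205:Thu✓ 2206:Fri✓ 2207:Sat✓ 2208:Mon
Years with five Saturdays: 2182, 2183, 2188, 2189, 2193, 2194, 2195, 2199, 2200, 2201, 2205, 2206, 2207 → 13.

13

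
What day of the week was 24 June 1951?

Sunday

January 1, 1951 is a Monday.
June 24 is day 175 of the year, i.e. 174 days after Jan 1.
174 mod 7 = 6, so advance 6 weekdays from Monday: Sunday.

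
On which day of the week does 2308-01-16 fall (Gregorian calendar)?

January 1, 2308 is a Wednesday.
January 16 is day 16 of the year, i.e. 15 days after Jan 1.
15 mod 7 = 1, so advance 1 weekday from Wednesday: Thursday.

Thursday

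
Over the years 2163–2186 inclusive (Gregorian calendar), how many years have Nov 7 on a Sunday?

3

Track Nov 7's weekday year by year (advancing +1, or +2 across a Feb 29):
  2163: Mon  2164: Wed (+2)  2165: Thu (+1)  2166: Fri (+1)  2167: Sat (+1)
  2168: Mon (+2)  2169: Tue (+1)  2170: Wed (+1)  2171: Thu (+1)  2172: Sat (+2)
  2173: Sun (+1) ✓  2174: Mon (+1)  2175: Tue (+1)  2176: Thu (+2)  2177: Fri (+1)
  2178: Sat (+1)  2179: Sun (+1) ✓  2180: Tue (+2)  2181: Wed (+1)  2182: Thu (+1)
  2183: Fri (+1)  2184: Sun (+2) ✓  2185: Mon (+1)  2186: Tue (+1)
Sunday years: 2173, 2179, 2184 — 3 in total.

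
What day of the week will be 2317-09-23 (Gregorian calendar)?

January 1, 2317 is a Monday.
September 23 is day 266 of the year, i.e. 265 days after Jan 1.
265 mod 7 = 6, so advance 6 weekdays from Monday: Sunday.

Sunday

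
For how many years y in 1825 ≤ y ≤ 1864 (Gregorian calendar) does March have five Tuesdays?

18

March has 31 days; it has five Tuesdays when Tuesday falls among the first (month-length − 28) days — i.e. when March 1 is one of Tuesday/Monday/Sunday.
March 1 by year: 1825:Tue✓ 1826:Wed 1827:Thu 1828:Sat 1829:Sun✓ 1830:Mon✓ 1831:Tue✓ 1832:Thu 1833:Fri 1834:Sat 1835:Sun✓ 1836:Tue✓ 1837:Wed 1838:Thu 1839:Fri …(10 more)… 1850:Fri 1851:Sat 1852:Mon✓ 1853:Tue✓ 1854:Wed 1855:Thu 1856:Sat 1857:Sun✓ 1858:Mon✓ 1859:Tue✓ 1860:Thu 1861:Fri 1862:Sat 1863:Sun✓ 1864:Tue✓
Years with five Tuesdays: 1825, 1829, 1830, 1831, 1835, 1836, 1840, 1841, 1842, 1846, 1847, 1852, 1853, 1857, 1858, 1859, 1863, 1864 → 18.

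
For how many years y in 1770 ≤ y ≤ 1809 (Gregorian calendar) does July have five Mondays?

July has 31 days; it has five Mondays when Monday falls among the first (month-length − 28) days — i.e. when July 1 is one of Monday/Sunday/Saturday.
July 1 by year: 1770:Sun✓ 1771:Mon✓ 1772:Wed 1773:Thu 1774:Fri 1775:Sat✓ 1776:Mon✓ 1777:Tue 1778:Wed 1779:Thu 1780:Sat✓ 1781:Sun✓ 1782:Mon✓ 1783:Tue 1784:Thu …(10 more)… 1795:Wed 1796:Fri 1797:Sat✓ 1798:Sun✓ 1799:Mon✓ 1800:Tue 1801:Wed 1802:Thu 1803:Fri 1804:Sun✓ 1805:Mon✓ 1806:Tue 1807:Wed 1808:Fri 1809:Sat✓
Years with five Mondays: 1770, 1771, 1775, 1776, 1780, 1781, 1782, 1786, 1787, 1792, 1793, 1797, 1798, 1799, 1804, 1805, 1809 → 17.

17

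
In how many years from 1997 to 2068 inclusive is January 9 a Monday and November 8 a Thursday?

Check each year's weekday for January 9 and November 8:
  1997: Thu/Sat  1998: Fri/Sun  1999: Sat/Mon  2000: Sun/Wed  2001: Tue/Thu  2002: Wed/Fri  2003: Thu/Sat  2004: Fri/Mon  2005: Sun/Tue  2006: Mon/Wed  2007: Tue/Thu  2008: Wed/Sat  2009: Fri/Sun  2010: Sat/Mon  …(44 more)…  2055: Sat/Mon  2056: Sun/Wed  2057: Tue/Thu  2058: Wed/Fri  2059: Thu/Sat  2060: Fri/Mon  2061: Sun/Tue  2062: Mon/Wed  2063: Tue/Thu  2064: Wed/Sat  2065: Fri/Sun  2066: Sat/Mon  2067: Sun/Tue  2068: Mon/Thu ✓
Both conditions hold in: 2012, 2040, 2068 — 3.

3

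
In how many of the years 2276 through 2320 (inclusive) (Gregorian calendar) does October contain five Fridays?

18

October has 31 days; it has five Fridays when Friday falls among the first (month-length − 28) days — i.e. when October 1 is one of Friday/Thursday/Wednesday.
October 1 by year: 2276:Sun 2277:Mon 2278:Tue 2279:Wed✓ 2280:Fri✓ 2281:Sat 2282:Sun 2283:Mon 2284:Wed✓ 2285:Thu✓ 2286:Fri✓ 2287:Sat 2288:Mon 2289:Tue 2290:Wed✓ …(15 more)… 2306:Mon 2307:Tue 2308:Thu✓ 2309:Fri✓ 2310:Sat 2311:Sun 2312:Tue 2313:Wed✓ 2314:Thu✓ 2315:Fri✓ 2316:Sun 2317:Mon 2318:Tue 2319:Wed✓ 2320:Fri✓
Years with five Fridays: 2279, 2280, 2284, 2285, 2286, 2290, 2291, 2296, 2297, 2302, 2303, 2308, 2309, 2313, 2314, 2315, 2319, 2320 → 18.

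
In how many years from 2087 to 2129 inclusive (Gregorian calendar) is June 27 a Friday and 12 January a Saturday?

Check each year's weekday for June 27 and 12 January:
  2087: Fri/Sun  2088: Sun/Mon  2089: Mon/Wed  2090: Tue/Thu  2091: Wed/Fri  2092: Fri/Sat ✓  2093: Sat/Mon  2094: Sun/Tue  2095: Mon/Wed  2096: Wed/Thu  2097: Thu/Sat  2098: Fri/Sun  2099: Sat/Mon  2100: Sun/Tue  …(15 more)…  2116: Sat/Sun  2117: Sun/Tue  2118: Mon/Wed  2119: Tue/Thu  2120: Thu/Fri  2121: Fri/Sun  2122: Sat/Mon  2123: Sun/Tue  2124: Tue/Wed  2125: Wed/Fri  2126: Thu/Sat  2127: Fri/Sun  2128: Sun/Mon  2129: Mon/Wed
Both conditions hold in: 2092, 2104 — 2.

2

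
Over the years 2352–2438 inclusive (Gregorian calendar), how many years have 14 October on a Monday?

12

Track 14 October's weekday year by year (advancing +1, or +2 across a Feb 29):
  2352: Tue  2353: Wed (+1)  2354: Thu (+1)  2355: Fri (+1)  2356: Sun (+2)
  2357: Mon (+1) ✓  2358: Tue (+1)  2359: Wed (+1)  2360: Fri (+2)  2361: Sat (+1)
  2362: Sun (+1)  2363: Mon (+1) ✓  2364: Wed (+2)  2365: Thu (+1)  … (59 more years) …
  2425: Tue (+1)  2426: Wed (+1)  2427: Thu (+1)  2428: Sat (+2)  2429: Sun (+1)
  2430: Mon (+1) ✓  2431: Tue (+1)  2432: Thu (+2)  2433: Fri (+1)  2434: Sat (+1)
  2435: Sun (+1)  2436: Tue (+2)  2437: Wed (+1)  2438: Thu (+1)
Monday years: 2357, 2363, 2368, 2374, 2385, 2391, 2396, 2402, 2413, 2419, 2424, 2430 — 12 in total.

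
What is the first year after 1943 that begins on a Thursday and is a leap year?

1948

Jan 1 advances by 2 weekdays after a leap year and by 1 after a common year.
1943: Jan 1 is Friday.
1944: Saturday (leap)
1945: Monday
1946: Tuesday
1947: Wednesday
1948: Thursday (leap)
1948 begins on a Thursday and is a leap year.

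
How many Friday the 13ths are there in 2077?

1

Check the 13th of each month of 2077: Jan 13: Wed, Feb 13: Sat, Mar 13: Sat, Apr 13: Tue, May 13: Thu, Jun 13: Sun, Jul 13: Tue, Aug 13: Fri, Sep 13: Mon, Oct 13: Wed, Nov 13: Sat, Dec 13: Mon.
Friday occurs in August — 1 month.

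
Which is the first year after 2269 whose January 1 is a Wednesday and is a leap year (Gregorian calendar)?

2296

Jan 1 advances by 2 weekdays after a leap year and by 1 after a common year.
2269: Jan 1 is Friday.
2270: Saturday
2271: Sunday
2272: Monday (leap)
2273: Wednesday
2274: Thursday
2275: Friday
2276: Saturday (leap)
2277: Monday
2278: Tuesday
2279: Wednesday
2280: Thursday (leap)
2281: Saturday
2282: Sunday
2283: Monday
2284: Tuesday (leap)
2285: Thursday
2286: Friday
2287: Saturday
2288: Sunday (leap)
2289: Tuesday
2290: Wednesday
2291: Thursday
2292: Friday (leap)
2293: Sunday
2294: Monday
2295: Tuesday
2296: Wednesday (leap)
2296 begins on a Wednesday and is a leap year.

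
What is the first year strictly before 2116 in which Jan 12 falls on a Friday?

2114

From one year to the next, a fixed date's weekday advances by 1, or by 2 when a Feb 29 lies between the two dates.
2116: January 12 is Sunday.
2115: Saturday (−1)
2114: Friday (−1)
Jan 12 falls on a Friday in 2114.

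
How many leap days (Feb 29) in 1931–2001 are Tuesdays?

Leap years in 1931–2001: 18 of them.
Feb 29 weekday advances by 5 (mod 7) from one leap year to the next four years later (or differs when a century non-leap intervenes).
Leap-day weekdays: 1932:Mon 1936:Sat 1940:Thu 1944:Tue✓ 1948:Sun 1952:Fri 1956:Wed 1960:Mon 1964:Sat 1968:Thu 1972:Tue✓ 1976:Sun 1980:Fri 1984:Wed 1988:Mon 1992:Sat 1996:Thu 2000:Tue✓
Tuesday: 1944, 1972, 2000 → 3.

3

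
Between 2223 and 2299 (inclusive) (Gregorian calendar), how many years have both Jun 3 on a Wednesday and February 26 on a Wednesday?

3

Check each year's weekday for Jun 3 and February 26:
  2223: Tue/Wed  2224: Thu/Thu  2225: Fri/Sat  2226: Sat/Sun  2227: Sun/Mon  2228: Tue/Tue  2229: Wed/Thu  2230: Thu/Fri  2231: Fri/Sat  2232: Sun/Sun  2233: Mon/Tue  2234: Tue/Wed  2235: Wed/Thu  2236: Fri/Fri  …(49 more)…  2286: Thu/Fri  2287: Fri/Sat  2288: Sun/Sun  2289: Mon/Tue  2290: Tue/Wed  2291: Wed/Thu  2292: Fri/Fri  2293: Sat/Sun  2294: Sun/Mon  2295: Mon/Tue  2296: Wed/Wed ✓  2297: Thu/Fri  2298: Fri/Sat  2299: Sat/Sun
Both conditions hold in: 2240, 2268, 2296 — 3.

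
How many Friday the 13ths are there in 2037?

3

Check the 13th of each month of 2037: Jan 13: Tue, Feb 13: Fri, Mar 13: Fri, Apr 13: Mon, May 13: Wed, Jun 13: Sat, Jul 13: Mon, Aug 13: Thu, Sep 13: Sun, Oct 13: Tue, Nov 13: Fri, Dec 13: Sun.
Friday occurs in February, March, November — 3 months.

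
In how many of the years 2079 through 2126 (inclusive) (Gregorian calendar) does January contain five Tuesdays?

21

January has 31 days; it has five Tuesdays when Tuesday falls among the first (month-length − 28) days — i.e. when January 1 is one of Tuesday/Monday/Sunday.
January 1 by year: 2079:Sun✓ 2080:Mon✓ 2081:Wed 2082:Thu 2083:Fri 2084:Sat 2085:Mon✓ 2086:Tue✓ 2087:Wed 2088:Thu 2089:Sat 2090:Sun✓ 2091:Mon✓ 2092:Tue✓ 2093:Thu …(18 more)… 2112:Fri 2113:Sun✓ 2114:Mon✓ 2115:Tue✓ 2116:Wed 2117:Fri 2118:Sat 2119:Sun✓ 2120:Mon✓ 2121:Wed 2122:Thu 2123:Fri 2124:Sat 2125:Mon✓ 2126:Tue✓
Years with five Tuesdays: 2079, 2080, 2085, 2086, 2090, 2091, 2092, 2096, 2097, 2102, 2103, 2104, 2108, 2109, 2113, 2114, 2115, 2119, 2120, 2125, 2126 → 21.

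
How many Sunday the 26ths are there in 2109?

Check the 26th of each month of 2109: Jan 26: Sat, Feb 26: Tue, Mar 26: Tue, Apr 26: Fri, May 26: Sun, Jun 26: Wed, Jul 26: Fri, Aug 26: Mon, Sep 26: Thu, Oct 26: Sat, Nov 26: Tue, Dec 26: Thu.
Sunday occurs in May — 1 month.

1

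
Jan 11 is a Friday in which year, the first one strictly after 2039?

2041

From one year to the next, a fixed date's weekday advances by 1, or by 2 when a Feb 29 lies between the two dates.
2039: January 11 is Tuesday.
2040: Wednesday (+1)
2041: Friday (+2)
Jan 11 falls on a Friday in 2041.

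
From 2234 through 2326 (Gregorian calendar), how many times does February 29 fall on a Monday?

Leap years in 2234–2326: 22 of them.
Feb 29 weekday advances by 5 (mod 7) from one leap year to the next four years later (or differs when a century non-leap intervenes).
Leap-day weekdays: 2236:Mon✓ 2240:Sat 2244:Thu 2248:Tue 2252:Sun 2256:Fri 2260:Wed 2264:Mon✓ 2268:Sat 2272:Thu 2276:Tue 2280:Sun 2284:Fri 2288:Wed 2292:Mon✓ 2296:Sat 2304:Mon✓ 2308:Sat 2312:Thu 2316:Tue 2320:Sun 2324:Fri
Monday: 2236, 2264, 2292, 2304 → 4.

4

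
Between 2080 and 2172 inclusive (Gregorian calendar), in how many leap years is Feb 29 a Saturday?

Leap years in 2080–2172: 23 of them.
Feb 29 weekday advances by 5 (mod 7) from one leap year to the next four years later (or differs when a century non-leap intervenes).
Leap-day weekdays: 2080:Thu 2084:Tue 2088:Sun 2092:Fri 2096:Wed 2104:Fri 2108:Wed 2112:Mon 2116:Sat✓ 2120:Thu 2124:Tue 2128:Sun 2132:Fri 2136:Wed 2140:Mon 2144:Sat✓ 2148:Thu 2152:Tue 2156:Sun 2160:Fri 2164:Wed 2168:Mon 2172:Sat✓
Saturday: 2116, 2144, 2172 → 3.

3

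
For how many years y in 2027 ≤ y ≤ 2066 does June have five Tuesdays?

June has 30 days; it has five Tuesdays when Tuesday falls among the first (month-length − 28) days — i.e. when June 1 is one of Tuesday/Monday.
June 1 by year: 2027:Tue✓ 2028:Thu 2029:Fri 2030:Sat 2031:Sun 2032:Tue✓ 2033:Wed 2034:Thu 2035:Fri 2036:Sun 2037:Mon✓ 2038:Tue✓ 2039:Wed 2040:Fri 2041:Sat …(10 more)… 2052:Sat 2053:Sun 2054:Mon✓ 2055:Tue✓ 2056:Thu 2057:Fri 2058:Sat 2059:Sun 2060:Tue✓ 2061:Wed 2062:Thu 2063:Fri 2064:Sun 2065:Mon✓ 2066:Tue✓
Years with five Tuesdays: 2027, 2032, 2037, 2038, 2043, 2048, 2049, 2054, 2055, 2060, 2065, 2066 → 12.

12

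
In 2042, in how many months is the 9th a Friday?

1

Check the 9th of each month of 2042: Jan 9: Thu, Feb 9: Sun, Mar 9: Sun, Apr 9: Wed, May 9: Fri, Jun 9: Mon, Jul 9: Wed, Aug 9: Sat, Sep 9: Tue, Oct 9: Thu, Nov 9: Sun, Dec 9: Tue.
Friday occurs in May — 1 month.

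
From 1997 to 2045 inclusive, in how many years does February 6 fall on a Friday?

Track February 6's weekday year by year (advancing +1, or +2 across a Feb 29):
  1997: Thu  1998: Fri (+1) ✓  1999: Sat (+1)  2000: Sun (+1)  2001: Tue (+2)
  2002: Wed (+1)  2003: Thu (+1)  2004: Fri (+1) ✓  2005: Sun (+2)  2006: Mon (+1)
  2007: Tue (+1)  2008: Wed (+1)  2009: Fri (+2) ✓  2010: Sat (+1)  … (21 more years) …
  2032: Fri (+1) ✓  2033: Sun (+2)  2034: Mon (+1)  2035: Tue (+1)  2036: Wed (+1)
  2037: Fri (+2) ✓  2038: Sat (+1)  2039: Sun (+1)  2040: Mon (+1)  2041: Wed (+2)
  2042: Thu (+1)  2043: Fri (+1) ✓  2044: Sat (+1)  2045: Mon (+2)
Friday years: 1998, 2004, 2009, 2015, 2026, 2032, 2037, 2043 — 8 in total.

8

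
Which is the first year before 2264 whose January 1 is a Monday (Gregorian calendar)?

2255

Jan 1 advances by 2 weekdays after a leap year and by 1 after a common year.
2264: Jan 1 is Friday (leap).
2263: Thursday
2262: Wednesday
2261: Tuesday
2260: Sunday (leap)
2259: Saturday
2258: Friday
2257: Thursday
2256: Tuesday (leap)
2255: Monday
2255 begins on a Monday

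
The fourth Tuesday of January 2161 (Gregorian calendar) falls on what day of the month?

January 1, 2161 is a Thursday, so the first Tuesday is the 6th.
The fourth Tuesday is 6 + 21 = 27.

27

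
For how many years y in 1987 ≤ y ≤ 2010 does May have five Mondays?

May has 31 days; it has five Mondays when Monday falls among the first (month-length − 28) days — i.e. when May 1 is one of Monday/Sunday/Saturday.
May 1 by year: 1987:Fri 1988:Sun✓ 1989:Mon✓ 1990:Tue 1991:Wed 1992:Fri 1993:Sat✓ 1994:Sun✓ 1995:Mon✓ 1996:Wed 1997:Thu 1998:Fri 1999:Sat✓ 2000:Mon✓ 2001:Tue 2002:Wed 2003:Thu 2004:Sat✓ 2005:Sun✓ 2006:Mon✓ 2007:Tue 2008:Thu 2009:Fri 2010:Sat✓
Years with five Mondays: 1988, 1989, 1993, 1994, 1995, 1999, 2000, 2004, 2005, 2006, 2010 → 11.

11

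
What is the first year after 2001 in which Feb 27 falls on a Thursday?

2003

From one year to the next, a fixed date's weekday advances by 1, or by 2 when a Feb 29 lies between the two dates.
2001: February 27 is Tuesday.
2002: Wednesday (+1)
2003: Thursday (+1)
Feb 27 falls on a Thursday in 2003.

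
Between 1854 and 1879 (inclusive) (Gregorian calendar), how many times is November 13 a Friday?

4

Track November 13's weekday year by year (advancing +1, or +2 across a Feb 29):
  1854: Mon  1855: Tue (+1)  1856: Thu (+2)  1857: Fri (+1) ✓  1858: Sat (+1)
  1859: Sun (+1)  1860: Tue (+2)  1861: Wed (+1)  1862: Thu (+1)  1863: Fri (+1) ✓
  1864: Sun (+2)  1865: Mon (+1)  1866: Tue (+1)  1867: Wed (+1)  1868: Fri (+2) ✓
  1869: Sat (+1)  1870: Sun (+1)  1871: Mon (+1)  1872: Wed (+2)  1873: Thu (+1)
  1874: Fri (+1) ✓  1875: Sat (+1)  1876: Mon (+2)  1877: Tue (+1)  1878: Wed (+1)
  1879: Thu (+1)
Friday years: 1857, 1863, 1868, 1874 — 4 in total.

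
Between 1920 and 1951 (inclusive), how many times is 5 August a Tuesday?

Track 5 August's weekday year by year (advancing +1, or +2 across a Feb 29):
  1920: Thu  1921: Fri (+1)  1922: Sat (+1)  1923: Sun (+1)  1924: Tue (+2) ✓
  1925: Wed (+1)  1926: Thu (+1)  1927: Fri (+1)  1928: Sun (+2)  1929: Mon (+1)
  1930: Tue (+1) ✓  1931: Wed (+1)  1932: Fri (+2)  1933: Sat (+1)  … (4 more years) …
  1938: Fri (+1)  1939: Sat (+1)  1940: Mon (+2)  1941: Tue (+1) ✓  1942: Wed (+1)
  1943: Thu (+1)  1944: Sat (+2)  1945: Sun (+1)  1946: Mon (+1)  1947: Tue (+1) ✓
  1948: Thu (+2)  1949: Fri (+1)  1950: Sat (+1)  1951: Sun (+1)
Tuesday years: 1924, 1930, 1941, 1947 — 4 in total.

4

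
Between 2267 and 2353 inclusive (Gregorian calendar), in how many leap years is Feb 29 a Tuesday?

3

Leap years in 2267–2353: 21 of them.
Feb 29 weekday advances by 5 (mod 7) from one leap year to the next four years later (or differs when a century non-leap intervenes).
Leap-day weekdays: 2268:Sat 2272:Thu 2276:Tue✓ 2280:Sun 2284:Fri 2288:Wed 2292:Mon 2296:Sat 2304:Mon 2308:Sat 2312:Thu 2316:Tue✓ 2320:Sun 2324:Fri 2328:Wed 2332:Mon 2336:Sat 2340:Thu 2344:Tue✓ 2348:Sun 2352:Fri
Tuesday: 2276, 2316, 2344 → 3.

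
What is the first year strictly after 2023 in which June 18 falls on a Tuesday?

2024

From one year to the next, a fixed date's weekday advances by 1, or by 2 when a Feb 29 lies between the two dates.
2023: June 18 is Sunday.
2024: Tuesday (+2)
June 18 falls on a Tuesday in 2024.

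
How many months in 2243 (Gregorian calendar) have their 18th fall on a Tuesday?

Check the 18th of each month of 2243: Jan 18: Wed, Feb 18: Sat, Mar 18: Sat, Apr 18: Tue, May 18: Thu, Jun 18: Sun, Jul 18: Tue, Aug 18: Fri, Sep 18: Mon, Oct 18: Wed, Nov 18: Sat, Dec 18: Mon.
Tuesday occurs in April, July — 2 months.

2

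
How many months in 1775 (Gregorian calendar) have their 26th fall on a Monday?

1

Check the 26th of each month of 1775: Jan 26: Thu, Feb 26: Sun, Mar 26: Sun, Apr 26: Wed, May 26: Fri, Jun 26: Mon, Jul 26: Wed, Aug 26: Sat, Sep 26: Tue, Oct 26: Thu, Nov 26: Sun, Dec 26: Tue.
Monday occurs in June — 1 month.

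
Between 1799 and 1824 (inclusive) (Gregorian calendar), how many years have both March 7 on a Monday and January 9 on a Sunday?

2

Check each year's weekday for March 7 and January 9:
  1799: Thu/Wed  1800: Fri/Thu  1801: Sat/Fri  1802: Sun/Sat  1803: Mon/Sun ✓  1804: Wed/Mon  1805: Thu/Wed  1806: Fri/Thu  1807: Sat/Fri  1808: Mon/Sat  1809: Tue/Mon  1810: Wed/Tue  1811: Thu/Wed  1812: Sat/Thu  1813: Sun/Sat  1814: Mon/Sun ✓  1815: Tue/Mon  1816: Thu/Tue  1817: Fri/Thu  1818: Sat/Fri  1819: Sun/Sat  1820: Tue/Sun  1821: Wed/Tue  1822: Thu/Wed  1823: Fri/Thu  1824: Sun/Fri
Both conditions hold in: 1803, 1814 — 2.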